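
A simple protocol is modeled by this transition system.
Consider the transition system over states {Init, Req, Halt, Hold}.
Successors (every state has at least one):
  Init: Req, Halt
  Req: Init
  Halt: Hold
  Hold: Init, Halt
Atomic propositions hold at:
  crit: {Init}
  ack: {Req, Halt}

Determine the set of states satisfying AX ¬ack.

{Req, Halt}

Sat(¬ack) = {Init, Hold}
Sat(AX ¬ack) = {s : every successor in {Init, Hold}} = {Req, Halt}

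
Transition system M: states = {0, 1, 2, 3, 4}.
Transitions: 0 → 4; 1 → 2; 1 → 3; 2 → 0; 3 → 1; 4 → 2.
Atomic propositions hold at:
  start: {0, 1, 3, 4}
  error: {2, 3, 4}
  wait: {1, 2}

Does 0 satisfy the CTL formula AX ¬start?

No

Sat(¬start) = {2}
Sat(AX ¬start) = {s : every successor in {2}} = {4}
0 ∉ Sat(AX ¬start) = {4}, so the formula does not hold at 0.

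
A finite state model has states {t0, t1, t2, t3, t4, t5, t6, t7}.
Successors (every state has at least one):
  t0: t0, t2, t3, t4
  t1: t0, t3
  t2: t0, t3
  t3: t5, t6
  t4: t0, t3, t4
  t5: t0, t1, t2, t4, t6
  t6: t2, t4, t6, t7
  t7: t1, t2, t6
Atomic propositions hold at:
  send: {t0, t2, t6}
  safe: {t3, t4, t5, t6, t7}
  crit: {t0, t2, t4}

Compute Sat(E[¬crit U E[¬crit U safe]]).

Sat(¬crit) = {t1, t3, t5, t6, t7}
E[¬crit U safe]: least fixpoint, start Z0 = Sat(safe) = {t3, t4, t5, t6, t7}, add states in Sat(¬crit) with some successor in Z. Z1 = {t1, t3, t4, t5, t6, t7}; fixed.
Sat(E[¬crit U safe]) = {t1, t3, t4, t5, t6, t7}
E[¬crit U E[¬crit U safe]]: least fixpoint, start Z0 = Sat(E[¬crit U safe]) = {t1, t3, t4, t5, t6, t7}, add states in Sat(¬crit) with some successor in Z. Already a fixed point.
Sat(E[¬crit U E[¬crit U safe]]) = {t1, t3, t4, t5, t6, t7}

{t1, t3, t4, t5, t6, t7}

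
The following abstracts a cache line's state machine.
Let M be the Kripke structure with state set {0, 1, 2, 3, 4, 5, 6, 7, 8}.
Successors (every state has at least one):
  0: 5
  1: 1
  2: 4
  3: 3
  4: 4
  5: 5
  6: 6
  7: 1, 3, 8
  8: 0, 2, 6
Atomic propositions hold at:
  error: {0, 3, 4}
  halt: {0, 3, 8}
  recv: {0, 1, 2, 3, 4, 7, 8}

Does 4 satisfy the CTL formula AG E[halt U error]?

E[halt U error]: least fixpoint, start Z0 = Sat(error) = {0, 3, 4}, add states in Sat(halt) with some successor in Z. Z1 = {0, 3, 4, 8}; fixed.
Sat(E[halt U error]) = {0, 3, 4, 8}
AG E[halt U error]: greatest fixpoint, start Z0 = {0, 3, 4, 8}, keep only states in Sat with every successor in Z. Z1 = {3, 4}; fixed.
Sat(AG E[halt U error]) = {3, 4}
4 ∈ Sat(AG E[halt U error]) = {3, 4}, so the formula holds at 4.

Yes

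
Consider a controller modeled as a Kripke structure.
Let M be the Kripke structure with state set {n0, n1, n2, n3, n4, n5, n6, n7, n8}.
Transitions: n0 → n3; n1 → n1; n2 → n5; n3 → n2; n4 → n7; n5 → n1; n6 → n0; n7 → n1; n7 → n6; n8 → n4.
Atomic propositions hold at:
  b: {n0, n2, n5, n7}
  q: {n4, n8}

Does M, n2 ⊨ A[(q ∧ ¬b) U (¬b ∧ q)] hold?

No

Sat(¬b) = {n1, n3, n4, n6, n8}
Sat(q ∧ ¬b) = {n4, n8}
Sat(¬b ∧ q) = {n4, n8}
A[(q ∧ ¬b) U (¬b ∧ q)]: least fixpoint, start Z0 = Sat((¬b ∧ q)) = {n4, n8}, add states in Sat(q ∧ ¬b) with every successor in Z. Already a fixed point.
Sat(A[(q ∧ ¬b) U (¬b ∧ q)]) = {n4, n8}
n2 ∉ Sat(A[(q ∧ ¬b) U (¬b ∧ q)]) = {n4, n8}, so the formula does not hold at n2.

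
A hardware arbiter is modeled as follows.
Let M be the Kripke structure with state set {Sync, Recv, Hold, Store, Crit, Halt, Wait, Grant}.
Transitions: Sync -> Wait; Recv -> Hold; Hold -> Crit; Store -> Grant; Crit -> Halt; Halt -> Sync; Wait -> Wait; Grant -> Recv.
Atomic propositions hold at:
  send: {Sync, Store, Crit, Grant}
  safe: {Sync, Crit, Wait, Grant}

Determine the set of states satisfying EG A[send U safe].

A[send U safe]: least fixpoint, start Z0 = Sat(safe) = {Sync, Crit, Wait, Grant}, add states in Sat(send) with every successor in Z. Z1 = {Sync, Store, Crit, Wait, Grant}; fixed.
Sat(A[send U safe]) = {Sync, Store, Crit, Wait, Grant}
EG A[send U safe]: greatest fixpoint, start Z0 = {Sync, Store, Crit, Wait, Grant}, keep only states in Sat with some successor in Z. Z1 = {Sync, Store, Wait}; Z2 = {Sync, Wait}; fixed.
Sat(EG A[send U safe]) = {Sync, Wait}

{Sync, Wait}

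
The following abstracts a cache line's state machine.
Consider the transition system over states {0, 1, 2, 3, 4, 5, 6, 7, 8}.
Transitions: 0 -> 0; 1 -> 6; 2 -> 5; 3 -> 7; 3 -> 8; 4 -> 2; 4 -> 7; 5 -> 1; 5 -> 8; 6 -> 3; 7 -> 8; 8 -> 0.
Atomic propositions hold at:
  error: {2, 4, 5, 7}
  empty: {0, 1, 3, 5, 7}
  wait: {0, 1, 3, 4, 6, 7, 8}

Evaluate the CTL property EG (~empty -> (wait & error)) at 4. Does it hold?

No

Sat(~empty) = {2, 4, 6, 8}
Sat(wait & error) = {4, 7}
Sat(~empty -> (wait & error)) = {0, 1, 3, 4, 5, 7}
EG (~empty -> (wait & error)): greatest fixpoint, start Z0 = {0, 1, 3, 4, 5, 7}, keep only states in Sat with some successor in Z. Z1 = {0, 3, 4, 5}; Z2 = {0}; fixed.
Sat(EG (~empty -> (wait & error))) = {0}
4 ∉ Sat(EG (~empty -> (wait & error))) = {0}, so the formula does not hold at 4.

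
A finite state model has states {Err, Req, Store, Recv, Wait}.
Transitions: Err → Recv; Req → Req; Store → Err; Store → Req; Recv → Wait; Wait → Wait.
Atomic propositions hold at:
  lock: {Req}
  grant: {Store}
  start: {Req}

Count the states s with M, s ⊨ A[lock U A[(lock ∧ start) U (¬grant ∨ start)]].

Sat(lock ∧ start) = {Req}
Sat(¬grant) = {Err, Req, Recv, Wait}
Sat(¬grant ∨ start) = {Err, Req, Recv, Wait}
A[(lock ∧ start) U (¬grant ∨ start)]: least fixpoint, start Z0 = Sat((¬grant ∨ start)) = {Err, Req, Recv, Wait}, add states in Sat(lock ∧ start) with every successor in Z. Already a fixed point.
Sat(A[(lock ∧ start) U (¬grant ∨ start)]) = {Err, Req, Recv, Wait}
A[lock U A[(lock ∧ start) U (¬grant ∨ start)]]: least fixpoint, start Z0 = Sat(A[(lock ∧ start) U (¬grant ∨ start)]) = {Err, Req, Recv, Wait}, add states in Sat(lock) with every successor in Z. Already a fixed point.
Sat(A[lock U A[(lock ∧ start) U (¬grant ∨ start)]]) = {Err, Req, Recv, Wait}
|Sat(A[lock U A[(lock ∧ start) U (¬grant ∨ start)]])| = |{Err, Req, Recv, Wait}| = 4.

4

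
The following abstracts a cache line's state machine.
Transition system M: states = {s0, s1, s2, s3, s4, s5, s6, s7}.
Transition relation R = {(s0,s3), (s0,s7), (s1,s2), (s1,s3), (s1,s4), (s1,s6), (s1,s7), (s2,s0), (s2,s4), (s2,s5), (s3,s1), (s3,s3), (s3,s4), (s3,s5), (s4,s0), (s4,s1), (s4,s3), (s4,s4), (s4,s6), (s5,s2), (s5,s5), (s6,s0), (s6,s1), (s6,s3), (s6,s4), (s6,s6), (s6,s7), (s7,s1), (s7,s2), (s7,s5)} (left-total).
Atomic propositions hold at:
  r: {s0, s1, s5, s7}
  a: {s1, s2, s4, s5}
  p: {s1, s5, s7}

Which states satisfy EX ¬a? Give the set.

{s0, s1, s2, s3, s4, s6}

Sat(¬a) = {s0, s3, s6, s7}
Sat(EX ¬a) = {s : some successor in {s0, s3, s6, s7}} = {s0, s1, s2, s3, s4, s6}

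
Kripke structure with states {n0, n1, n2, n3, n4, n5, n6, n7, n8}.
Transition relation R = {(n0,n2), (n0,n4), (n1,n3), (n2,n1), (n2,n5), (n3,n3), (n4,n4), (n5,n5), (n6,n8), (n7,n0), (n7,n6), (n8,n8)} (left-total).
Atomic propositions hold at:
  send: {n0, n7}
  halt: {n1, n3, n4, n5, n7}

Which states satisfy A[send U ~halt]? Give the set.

Sat(~halt) = {n0, n2, n6, n8}
A[send U ~halt]: least fixpoint, start Z0 = Sat(~halt) = {n0, n2, n6, n8}, add states in Sat(send) with every successor in Z. Z1 = {n0, n2, n6, n7, n8}; fixed.
Sat(A[send U ~halt]) = {n0, n2, n6, n7, n8}

{n0, n2, n6, n7, n8}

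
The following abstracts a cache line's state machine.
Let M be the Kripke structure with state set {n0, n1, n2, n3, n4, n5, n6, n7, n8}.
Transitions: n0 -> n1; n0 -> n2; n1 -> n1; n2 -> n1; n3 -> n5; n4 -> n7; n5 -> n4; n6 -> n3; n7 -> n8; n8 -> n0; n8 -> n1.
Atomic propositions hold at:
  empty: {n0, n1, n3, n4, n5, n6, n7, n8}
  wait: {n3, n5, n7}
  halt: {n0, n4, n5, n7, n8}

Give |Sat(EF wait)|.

EF wait: least fixpoint, start Z0 = {n3, n5, n7}, add states with some successor in Z. Z1 = {n3, n4, n5, n6, n7}; fixed.
Sat(EF wait) = {n3, n4, n5, n6, n7}
|Sat(EF wait)| = |{n3, n4, n5, n6, n7}| = 5.

5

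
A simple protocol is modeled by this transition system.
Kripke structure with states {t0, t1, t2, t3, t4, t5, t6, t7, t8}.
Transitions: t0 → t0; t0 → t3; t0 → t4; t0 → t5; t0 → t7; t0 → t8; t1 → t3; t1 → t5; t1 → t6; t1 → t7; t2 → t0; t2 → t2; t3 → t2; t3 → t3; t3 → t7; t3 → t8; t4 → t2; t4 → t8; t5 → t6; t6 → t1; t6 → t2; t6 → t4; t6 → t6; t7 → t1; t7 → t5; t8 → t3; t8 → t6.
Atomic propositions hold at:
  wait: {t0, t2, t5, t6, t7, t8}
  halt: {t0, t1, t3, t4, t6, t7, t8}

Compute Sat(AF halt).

AF halt: least fixpoint, start Z0 = {t0, t1, t3, t4, t6, t7, t8}, add states with every successor in Z. Z1 = {t0, t1, t3, t4, t5, t6, t7, t8}; fixed.
Sat(AF halt) = {t0, t1, t3, t4, t5, t6, t7, t8}

{t0, t1, t3, t4, t5, t6, t7, t8}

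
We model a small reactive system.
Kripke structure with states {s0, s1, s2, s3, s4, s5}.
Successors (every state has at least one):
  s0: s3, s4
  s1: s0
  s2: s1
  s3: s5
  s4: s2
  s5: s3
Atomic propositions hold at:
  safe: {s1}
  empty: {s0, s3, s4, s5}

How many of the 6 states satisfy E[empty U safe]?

E[empty U safe]: least fixpoint, start Z0 = Sat(safe) = {s1}, add states in Sat(empty) with some successor in Z. Already a fixed point.
Sat(E[empty U safe]) = {s1}
|Sat(E[empty U safe])| = |{s1}| = 1.

1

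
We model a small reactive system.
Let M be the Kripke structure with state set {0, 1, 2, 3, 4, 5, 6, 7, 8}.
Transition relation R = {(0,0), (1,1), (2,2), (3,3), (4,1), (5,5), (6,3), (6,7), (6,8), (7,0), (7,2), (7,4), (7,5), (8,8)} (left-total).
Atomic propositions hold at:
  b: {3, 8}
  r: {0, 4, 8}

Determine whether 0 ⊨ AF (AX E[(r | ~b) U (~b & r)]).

Yes

Sat(~b) = {0, 1, 2, 4, 5, 6, 7}
Sat(r | ~b) = {0, 1, 2, 4, 5, 6, 7, 8}
Sat(~b & r) = {0, 4}
E[(r | ~b) U (~b & r)]: least fixpoint, start Z0 = Sat((~b & r)) = {0, 4}, add states in Sat(r | ~b) with some successor in Z. Z1 = {0, 4, 7}; Z2 = {0, 4, 6, 7}; fixed.
Sat(E[(r | ~b) U (~b & r)]) = {0, 4, 6, 7}
Sat(AX E[(r | ~b) U (~b & r)]) = {s : every successor in {0, 4, 6, 7}} = {0}
AF (AX E[(r | ~b) U (~b & r)]): least fixpoint, start Z0 = {0}, add states with every successor in Z. Already a fixed point.
Sat(AF (AX E[(r | ~b) U (~b & r)])) = {0}
0 ∈ Sat(AF (AX E[(r | ~b) U (~b & r)])) = {0}, so the formula holds at 0.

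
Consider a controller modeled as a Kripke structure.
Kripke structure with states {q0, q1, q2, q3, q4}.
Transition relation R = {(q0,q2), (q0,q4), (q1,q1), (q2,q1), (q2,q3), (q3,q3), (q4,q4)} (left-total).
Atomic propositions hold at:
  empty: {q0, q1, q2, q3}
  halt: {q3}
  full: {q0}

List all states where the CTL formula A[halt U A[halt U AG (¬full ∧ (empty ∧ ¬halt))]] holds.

Sat(¬full) = {q1, q2, q3, q4}
Sat(¬halt) = {q0, q1, q2, q4}
Sat(empty ∧ ¬halt) = {q0, q1, q2}
Sat(¬full ∧ (empty ∧ ¬halt)) = {q1, q2}
AG (¬full ∧ (empty ∧ ¬halt)): greatest fixpoint, start Z0 = {q1, q2}, keep only states in Sat with every successor in Z. Z1 = {q1}; fixed.
Sat(AG (¬full ∧ (empty ∧ ¬halt))) = {q1}
A[halt U AG (¬full ∧ (empty ∧ ¬halt))]: least fixpoint, start Z0 = Sat(AG (¬full ∧ (empty ∧ ¬halt))) = {q1}, add states in Sat(halt) with every successor in Z. Already a fixed point.
Sat(A[halt U AG (¬full ∧ (empty ∧ ¬halt))]) = {q1}
A[halt U A[halt U AG (¬full ∧ (empty ∧ ¬halt))]]: least fixpoint, start Z0 = Sat(A[halt U AG (¬full ∧ (empty ∧ ¬halt))]) = {q1}, add states in Sat(halt) with every successor in Z. Already a fixed point.
Sat(A[halt U A[halt U AG (¬full ∧ (empty ∧ ¬halt))]]) = {q1}

{q1}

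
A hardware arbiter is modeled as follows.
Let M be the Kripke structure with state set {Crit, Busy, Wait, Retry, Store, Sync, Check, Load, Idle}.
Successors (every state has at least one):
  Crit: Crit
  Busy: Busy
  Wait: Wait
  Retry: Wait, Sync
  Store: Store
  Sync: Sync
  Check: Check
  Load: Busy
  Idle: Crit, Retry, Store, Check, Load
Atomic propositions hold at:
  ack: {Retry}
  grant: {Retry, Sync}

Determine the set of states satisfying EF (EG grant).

{Retry, Sync, Idle}

EG grant: greatest fixpoint, start Z0 = {Retry, Sync}, keep only states in Sat with some successor in Z. Already a fixed point.
Sat(EG grant) = {Retry, Sync}
EF (EG grant): least fixpoint, start Z0 = {Retry, Sync}, add states with some successor in Z. Z1 = {Retry, Sync, Idle}; fixed.
Sat(EF (EG grant)) = {Retry, Sync, Idle}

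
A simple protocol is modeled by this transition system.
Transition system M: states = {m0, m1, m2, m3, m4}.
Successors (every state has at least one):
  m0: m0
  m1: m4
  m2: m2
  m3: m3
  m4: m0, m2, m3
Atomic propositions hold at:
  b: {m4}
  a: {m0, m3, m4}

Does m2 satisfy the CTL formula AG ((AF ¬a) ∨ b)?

Yes

Sat(¬a) = {m1, m2}
AF ¬a: least fixpoint, start Z0 = {m1, m2}, add states with every successor in Z. Already a fixed point.
Sat(AF ¬a) = {m1, m2}
Sat((AF ¬a) ∨ b) = {m1, m2, m4}
AG ((AF ¬a) ∨ b): greatest fixpoint, start Z0 = {m1, m2, m4}, keep only states in Sat with every successor in Z. Z1 = {m1, m2}; Z2 = {m2}; fixed.
Sat(AG ((AF ¬a) ∨ b)) = {m2}
m2 ∈ Sat(AG ((AF ¬a) ∨ b)) = {m2}, so the formula holds at m2.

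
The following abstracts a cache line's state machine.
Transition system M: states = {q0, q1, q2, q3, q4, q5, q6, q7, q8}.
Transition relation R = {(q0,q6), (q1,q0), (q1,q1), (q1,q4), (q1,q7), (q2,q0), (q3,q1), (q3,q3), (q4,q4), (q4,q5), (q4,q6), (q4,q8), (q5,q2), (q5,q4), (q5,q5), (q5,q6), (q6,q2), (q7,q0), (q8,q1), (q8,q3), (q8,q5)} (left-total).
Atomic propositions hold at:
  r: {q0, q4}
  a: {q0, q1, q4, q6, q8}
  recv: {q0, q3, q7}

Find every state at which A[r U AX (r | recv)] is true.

{q2, q7}

Sat(r | recv) = {q0, q3, q4, q7}
Sat(AX (r | recv)) = {s : every successor in {q0, q3, q4, q7}} = {q2, q7}
A[r U AX (r | recv)]: least fixpoint, start Z0 = Sat(AX (r | recv)) = {q2, q7}, add states in Sat(r) with every successor in Z. Already a fixed point.
Sat(A[r U AX (r | recv)]) = {q2, q7}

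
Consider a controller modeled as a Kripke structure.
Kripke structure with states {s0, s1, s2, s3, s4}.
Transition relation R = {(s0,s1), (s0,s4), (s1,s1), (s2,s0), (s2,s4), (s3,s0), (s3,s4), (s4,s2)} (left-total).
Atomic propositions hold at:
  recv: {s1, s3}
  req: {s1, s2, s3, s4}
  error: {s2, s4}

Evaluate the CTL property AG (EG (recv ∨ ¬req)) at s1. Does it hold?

Sat(¬req) = {s0}
Sat(recv ∨ ¬req) = {s0, s1, s3}
EG (recv ∨ ¬req): greatest fixpoint, start Z0 = {s0, s1, s3}, keep only states in Sat with some successor in Z. Already a fixed point.
Sat(EG (recv ∨ ¬req)) = {s0, s1, s3}
AG (EG (recv ∨ ¬req)): greatest fixpoint, start Z0 = {s0, s1, s3}, keep only states in Sat with every successor in Z. Z1 = {s1}; fixed.
Sat(AG (EG (recv ∨ ¬req))) = {s1}
s1 ∈ Sat(AG (EG (recv ∨ ¬req))) = {s1}, so the formula holds at s1.

Yes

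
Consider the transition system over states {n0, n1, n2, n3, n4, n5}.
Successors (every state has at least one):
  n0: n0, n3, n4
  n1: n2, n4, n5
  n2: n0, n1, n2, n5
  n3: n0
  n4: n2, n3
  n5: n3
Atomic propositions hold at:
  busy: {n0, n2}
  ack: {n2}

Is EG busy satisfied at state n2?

Yes

EG busy: greatest fixpoint, start Z0 = {n0, n2}, keep only states in Sat with some successor in Z. Already a fixed point.
Sat(EG busy) = {n0, n2}
n2 ∈ Sat(EG busy) = {n0, n2}, so the formula holds at n2.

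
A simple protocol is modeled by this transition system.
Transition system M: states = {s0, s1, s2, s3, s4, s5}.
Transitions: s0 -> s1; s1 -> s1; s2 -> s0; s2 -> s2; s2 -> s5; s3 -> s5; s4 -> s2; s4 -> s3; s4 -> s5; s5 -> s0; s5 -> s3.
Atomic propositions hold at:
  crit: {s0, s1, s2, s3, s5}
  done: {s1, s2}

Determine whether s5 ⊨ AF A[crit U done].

No

A[crit U done]: least fixpoint, start Z0 = Sat(done) = {s1, s2}, add states in Sat(crit) with every successor in Z. Z1 = {s0, s1, s2}; fixed.
Sat(A[crit U done]) = {s0, s1, s2}
AF A[crit U done]: least fixpoint, start Z0 = {s0, s1, s2}, add states with every successor in Z. Already a fixed point.
Sat(AF A[crit U done]) = {s0, s1, s2}
s5 ∉ Sat(AF A[crit U done]) = {s0, s1, s2}, so the formula does not hold at s5.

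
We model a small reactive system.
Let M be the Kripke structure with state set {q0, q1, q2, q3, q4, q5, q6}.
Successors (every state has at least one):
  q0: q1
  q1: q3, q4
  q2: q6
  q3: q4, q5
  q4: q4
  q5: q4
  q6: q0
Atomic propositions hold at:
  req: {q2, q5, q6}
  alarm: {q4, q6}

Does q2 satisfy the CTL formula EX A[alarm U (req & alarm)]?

Sat(req & alarm) = {q6}
A[alarm U (req & alarm)]: least fixpoint, start Z0 = Sat((req & alarm)) = {q6}, add states in Sat(alarm) with every successor in Z. Already a fixed point.
Sat(A[alarm U (req & alarm)]) = {q6}
Sat(EX A[alarm U (req & alarm)]) = {s : some successor in {q6}} = {q2}
q2 ∈ Sat(EX A[alarm U (req & alarm)]) = {q2}, so the formula holds at q2.

Yes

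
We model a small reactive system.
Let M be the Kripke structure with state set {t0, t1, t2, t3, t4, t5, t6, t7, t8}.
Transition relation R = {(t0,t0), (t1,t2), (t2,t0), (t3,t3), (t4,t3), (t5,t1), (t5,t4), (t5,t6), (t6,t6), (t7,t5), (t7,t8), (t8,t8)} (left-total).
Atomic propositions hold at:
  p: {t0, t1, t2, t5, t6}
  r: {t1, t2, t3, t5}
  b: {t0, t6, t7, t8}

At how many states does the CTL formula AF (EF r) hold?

EF r: least fixpoint, start Z0 = {t1, t2, t3, t5}, add states with some successor in Z. Z1 = {t1, t2, t3, t4, t5, t7}; fixed.
Sat(EF r) = {t1, t2, t3, t4, t5, t7}
AF (EF r): least fixpoint, start Z0 = {t1, t2, t3, t4, t5, t7}, add states with every successor in Z. Already a fixed point.
Sat(AF (EF r)) = {t1, t2, t3, t4, t5, t7}
|Sat(AF (EF r))| = |{t1, t2, t3, t4, t5, t7}| = 6.

6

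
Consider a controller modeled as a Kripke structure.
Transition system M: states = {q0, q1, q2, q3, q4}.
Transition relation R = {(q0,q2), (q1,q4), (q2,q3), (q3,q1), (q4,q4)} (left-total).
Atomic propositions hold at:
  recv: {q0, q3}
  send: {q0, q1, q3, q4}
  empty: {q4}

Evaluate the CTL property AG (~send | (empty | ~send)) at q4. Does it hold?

Yes

Sat(~send) = {q2}
Sat(empty | ~send) = {q2, q4}
Sat(~send | (empty | ~send)) = {q2, q4}
AG (~send | (empty | ~send)): greatest fixpoint, start Z0 = {q2, q4}, keep only states in Sat with every successor in Z. Z1 = {q4}; fixed.
Sat(AG (~send | (empty | ~send))) = {q4}
q4 ∈ Sat(AG (~send | (empty | ~send))) = {q4}, so the formula holds at q4.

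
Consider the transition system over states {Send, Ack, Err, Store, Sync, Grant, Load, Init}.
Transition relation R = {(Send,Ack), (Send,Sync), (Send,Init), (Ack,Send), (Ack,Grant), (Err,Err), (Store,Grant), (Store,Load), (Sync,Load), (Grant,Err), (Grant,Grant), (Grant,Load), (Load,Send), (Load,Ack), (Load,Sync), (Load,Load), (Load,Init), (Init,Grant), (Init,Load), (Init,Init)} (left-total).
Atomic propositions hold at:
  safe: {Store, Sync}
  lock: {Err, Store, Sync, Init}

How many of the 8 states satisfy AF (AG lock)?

AG lock: greatest fixpoint, start Z0 = {Err, Store, Sync, Init}, keep only states in Sat with every successor in Z. Z1 = {Err}; fixed.
Sat(AG lock) = {Err}
AF (AG lock): least fixpoint, start Z0 = {Err}, add states with every successor in Z. Already a fixed point.
Sat(AF (AG lock)) = {Err}
|Sat(AF (AG lock))| = |{Err}| = 1.

1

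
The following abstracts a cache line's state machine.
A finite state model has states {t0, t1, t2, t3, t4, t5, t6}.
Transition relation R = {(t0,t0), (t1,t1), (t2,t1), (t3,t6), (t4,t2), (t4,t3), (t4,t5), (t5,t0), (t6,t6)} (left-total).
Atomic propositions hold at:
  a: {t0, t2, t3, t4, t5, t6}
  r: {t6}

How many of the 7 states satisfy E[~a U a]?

Sat(~a) = {t1}
E[~a U a]: least fixpoint, start Z0 = Sat(a) = {t0, t2, t3, t4, t5, t6}, add states in Sat(~a) with some successor in Z. Already a fixed point.
Sat(E[~a U a]) = {t0, t2, t3, t4, t5, t6}
|Sat(E[~a U a])| = |{t0, t2, t3, t4, t5, t6}| = 6.

6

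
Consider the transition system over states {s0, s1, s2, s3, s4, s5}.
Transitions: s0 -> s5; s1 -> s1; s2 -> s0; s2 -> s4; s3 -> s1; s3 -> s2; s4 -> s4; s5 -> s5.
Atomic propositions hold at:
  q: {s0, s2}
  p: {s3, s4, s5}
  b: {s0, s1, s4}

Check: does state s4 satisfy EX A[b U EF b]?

EF b: least fixpoint, start Z0 = {s0, s1, s4}, add states with some successor in Z. Z1 = {s0, s1, s2, s3, s4}; fixed.
Sat(EF b) = {s0, s1, s2, s3, s4}
A[b U EF b]: least fixpoint, start Z0 = Sat(EF b) = {s0, s1, s2, s3, s4}, add states in Sat(b) with every successor in Z. Already a fixed point.
Sat(A[b U EF b]) = {s0, s1, s2, s3, s4}
Sat(EX A[b U EF b]) = {s : some successor in {s0, s1, s2, s3, s4}} = {s1, s2, s3, s4}
s4 ∈ Sat(EX A[b U EF b]) = {s1, s2, s3, s4}, so the formula holds at s4.

Yes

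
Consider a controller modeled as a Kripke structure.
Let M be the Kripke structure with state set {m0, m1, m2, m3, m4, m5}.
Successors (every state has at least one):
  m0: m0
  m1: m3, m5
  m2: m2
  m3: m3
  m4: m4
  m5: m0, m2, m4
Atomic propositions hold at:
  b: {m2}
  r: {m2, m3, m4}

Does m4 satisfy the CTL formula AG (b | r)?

Sat(b | r) = {m2, m3, m4}
AG (b | r): greatest fixpoint, start Z0 = {m2, m3, m4}, keep only states in Sat with every successor in Z. Already a fixed point.
Sat(AG (b | r)) = {m2, m3, m4}
m4 ∈ Sat(AG (b | r)) = {m2, m3, m4}, so the formula holds at m4.

Yes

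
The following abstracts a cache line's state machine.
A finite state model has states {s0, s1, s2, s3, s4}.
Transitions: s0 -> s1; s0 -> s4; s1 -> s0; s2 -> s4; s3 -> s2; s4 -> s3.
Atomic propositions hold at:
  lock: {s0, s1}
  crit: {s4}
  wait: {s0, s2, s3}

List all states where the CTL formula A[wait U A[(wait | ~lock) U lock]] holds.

{s0, s1}

Sat(~lock) = {s2, s3, s4}
Sat(wait | ~lock) = {s0, s2, s3, s4}
A[(wait | ~lock) U lock]: least fixpoint, start Z0 = Sat(lock) = {s0, s1}, add states in Sat(wait | ~lock) with every successor in Z. Already a fixed point.
Sat(A[(wait | ~lock) U lock]) = {s0, s1}
A[wait U A[(wait | ~lock) U lock]]: least fixpoint, start Z0 = Sat(A[(wait | ~lock) U lock]) = {s0, s1}, add states in Sat(wait) with every successor in Z. Already a fixed point.
Sat(A[wait U A[(wait | ~lock) U lock]]) = {s0, s1}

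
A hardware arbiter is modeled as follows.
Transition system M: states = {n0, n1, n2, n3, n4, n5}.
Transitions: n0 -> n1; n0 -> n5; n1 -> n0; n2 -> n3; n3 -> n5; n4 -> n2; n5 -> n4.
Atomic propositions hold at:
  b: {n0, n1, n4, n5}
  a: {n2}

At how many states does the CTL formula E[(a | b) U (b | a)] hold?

Sat(a | b) = {n0, n1, n2, n4, n5}
Sat(b | a) = {n0, n1, n2, n4, n5}
E[(a | b) U (b | a)]: least fixpoint, start Z0 = Sat((b | a)) = {n0, n1, n2, n4, n5}, add states in Sat(a | b) with some successor in Z. Already a fixed point.
Sat(E[(a | b) U (b | a)]) = {n0, n1, n2, n4, n5}
|Sat(E[(a | b) U (b | a)])| = |{n0, n1, n2, n4, n5}| = 5.

5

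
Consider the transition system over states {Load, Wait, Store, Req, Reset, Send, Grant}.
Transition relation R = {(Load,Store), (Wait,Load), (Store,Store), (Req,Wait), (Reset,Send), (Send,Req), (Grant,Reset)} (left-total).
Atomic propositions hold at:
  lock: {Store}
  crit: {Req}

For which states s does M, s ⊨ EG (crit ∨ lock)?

Sat(crit ∨ lock) = {Store, Req}
EG (crit ∨ lock): greatest fixpoint, start Z0 = {Store, Req}, keep only states in Sat with some successor in Z. Z1 = {Store}; fixed.
Sat(EG (crit ∨ lock)) = {Store}

{Store}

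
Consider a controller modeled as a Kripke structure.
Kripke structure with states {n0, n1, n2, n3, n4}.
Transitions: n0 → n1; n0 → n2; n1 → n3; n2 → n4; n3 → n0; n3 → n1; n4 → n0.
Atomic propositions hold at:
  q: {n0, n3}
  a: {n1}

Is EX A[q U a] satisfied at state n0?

A[q U a]: least fixpoint, start Z0 = Sat(a) = {n1}, add states in Sat(q) with every successor in Z. Already a fixed point.
Sat(A[q U a]) = {n1}
Sat(EX A[q U a]) = {s : some successor in {n1}} = {n0, n3}
n0 ∈ Sat(EX A[q U a]) = {n0, n3}, so the formula holds at n0.

Yes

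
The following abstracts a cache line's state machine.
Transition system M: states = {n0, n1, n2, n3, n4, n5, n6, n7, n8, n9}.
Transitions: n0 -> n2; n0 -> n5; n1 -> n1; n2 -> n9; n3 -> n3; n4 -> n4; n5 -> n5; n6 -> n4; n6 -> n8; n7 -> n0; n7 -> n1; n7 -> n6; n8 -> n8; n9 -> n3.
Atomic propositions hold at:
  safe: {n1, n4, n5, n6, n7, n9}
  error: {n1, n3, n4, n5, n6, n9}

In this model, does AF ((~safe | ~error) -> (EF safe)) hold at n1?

Yes

Sat(~safe) = {n0, n2, n3, n8}
Sat(~error) = {n0, n2, n7, n8}
Sat(~safe | ~error) = {n0, n2, n3, n7, n8}
EF safe: least fixpoint, start Z0 = {n1, n4, n5, n6, n7, n9}, add states with some successor in Z. Z1 = {n0, n1, n2, n4, n5, n6, n7, n9}; fixed.
Sat(EF safe) = {n0, n1, n2, n4, n5, n6, n7, n9}
Sat((~safe | ~error) -> (EF safe)) = {n0, n1, n2, n4, n5, n6, n7, n9}
AF ((~safe | ~error) -> (EF safe)): least fixpoint, start Z0 = {n0, n1, n2, n4, n5, n6, n7, n9}, add states with every successor in Z. Already a fixed point.
Sat(AF ((~safe | ~error) -> (EF safe))) = {n0, n1, n2, n4, n5, n6, n7, n9}
n1 ∈ Sat(AF ((~safe | ~error) -> (EF safe))) = {n0, n1, n2, n4, n5, n6, n7, n9}, so the formula holds at n1.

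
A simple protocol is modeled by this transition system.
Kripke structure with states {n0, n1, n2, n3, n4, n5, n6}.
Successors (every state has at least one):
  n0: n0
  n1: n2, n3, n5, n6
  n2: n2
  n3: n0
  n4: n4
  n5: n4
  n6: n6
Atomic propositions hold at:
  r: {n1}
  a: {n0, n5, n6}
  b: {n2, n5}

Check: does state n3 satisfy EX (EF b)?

No

EF b: least fixpoint, start Z0 = {n2, n5}, add states with some successor in Z. Z1 = {n1, n2, n5}; fixed.
Sat(EF b) = {n1, n2, n5}
Sat(EX (EF b)) = {s : some successor in {n1, n2, n5}} = {n1, n2}
n3 ∉ Sat(EX (EF b)) = {n1, n2}, so the formula does not hold at n3.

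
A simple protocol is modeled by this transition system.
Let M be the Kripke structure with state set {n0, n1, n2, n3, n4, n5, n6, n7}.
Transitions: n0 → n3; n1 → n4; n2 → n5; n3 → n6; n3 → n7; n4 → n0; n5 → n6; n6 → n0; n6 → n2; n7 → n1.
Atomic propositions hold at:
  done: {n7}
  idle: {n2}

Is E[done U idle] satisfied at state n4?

No

E[done U idle]: least fixpoint, start Z0 = Sat(idle) = {n2}, add states in Sat(done) with some successor in Z. Already a fixed point.
Sat(E[done U idle]) = {n2}
n4 ∉ Sat(E[done U idle]) = {n2}, so the formula does not hold at n4.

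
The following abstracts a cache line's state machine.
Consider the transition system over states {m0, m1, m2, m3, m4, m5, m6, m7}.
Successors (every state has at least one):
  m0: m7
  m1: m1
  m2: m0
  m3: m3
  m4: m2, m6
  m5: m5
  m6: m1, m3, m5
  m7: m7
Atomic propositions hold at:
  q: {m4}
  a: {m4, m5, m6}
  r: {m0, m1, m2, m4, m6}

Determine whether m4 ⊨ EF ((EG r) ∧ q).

Yes

EG r: greatest fixpoint, start Z0 = {m0, m1, m2, m4, m6}, keep only states in Sat with some successor in Z. Z1 = {m1, m2, m4, m6}; Z2 = {m1, m4, m6}; fixed.
Sat(EG r) = {m1, m4, m6}
Sat((EG r) ∧ q) = {m4}
EF ((EG r) ∧ q): least fixpoint, start Z0 = {m4}, add states with some successor in Z. Already a fixed point.
Sat(EF ((EG r) ∧ q)) = {m4}
m4 ∈ Sat(EF ((EG r) ∧ q)) = {m4}, so the formula holds at m4.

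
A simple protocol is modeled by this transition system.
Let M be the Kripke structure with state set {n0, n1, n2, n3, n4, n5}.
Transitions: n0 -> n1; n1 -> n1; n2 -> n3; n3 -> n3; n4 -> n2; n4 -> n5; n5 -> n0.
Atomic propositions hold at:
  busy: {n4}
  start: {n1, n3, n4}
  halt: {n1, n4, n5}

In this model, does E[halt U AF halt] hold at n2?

AF halt: least fixpoint, start Z0 = {n1, n4, n5}, add states with every successor in Z. Z1 = {n0, n1, n4, n5}; fixed.
Sat(AF halt) = {n0, n1, n4, n5}
E[halt U AF halt]: least fixpoint, start Z0 = Sat(AF halt) = {n0, n1, n4, n5}, add states in Sat(halt) with some successor in Z. Already a fixed point.
Sat(E[halt U AF halt]) = {n0, n1, n4, n5}
n2 ∉ Sat(E[halt U AF halt]) = {n0, n1, n4, n5}, so the formula does not hold at n2.

No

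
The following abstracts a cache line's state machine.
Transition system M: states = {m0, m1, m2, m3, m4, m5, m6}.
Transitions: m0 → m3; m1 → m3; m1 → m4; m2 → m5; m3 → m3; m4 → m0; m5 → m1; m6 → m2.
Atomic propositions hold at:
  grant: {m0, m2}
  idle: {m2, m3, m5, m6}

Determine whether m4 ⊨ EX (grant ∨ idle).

Yes

Sat(grant ∨ idle) = {m0, m2, m3, m5, m6}
Sat(EX (grant ∨ idle)) = {s : some successor in {m0, m2, m3, m5, m6}} = {m0, m1, m2, m3, m4, m6}
m4 ∈ Sat(EX (grant ∨ idle)) = {m0, m1, m2, m3, m4, m6}, so the formula holds at m4.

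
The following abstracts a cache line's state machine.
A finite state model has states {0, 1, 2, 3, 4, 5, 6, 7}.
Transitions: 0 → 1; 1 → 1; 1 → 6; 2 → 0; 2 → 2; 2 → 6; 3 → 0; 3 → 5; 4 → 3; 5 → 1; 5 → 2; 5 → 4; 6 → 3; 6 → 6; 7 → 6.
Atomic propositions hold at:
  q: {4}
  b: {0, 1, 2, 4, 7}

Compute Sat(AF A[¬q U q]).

{4}

Sat(¬q) = {0, 1, 2, 3, 5, 6, 7}
A[¬q U q]: least fixpoint, start Z0 = Sat(q) = {4}, add states in Sat(¬q) with every successor in Z. Already a fixed point.
Sat(A[¬q U q]) = {4}
AF A[¬q U q]: least fixpoint, start Z0 = {4}, add states with every successor in Z. Already a fixed point.
Sat(AF A[¬q U q]) = {4}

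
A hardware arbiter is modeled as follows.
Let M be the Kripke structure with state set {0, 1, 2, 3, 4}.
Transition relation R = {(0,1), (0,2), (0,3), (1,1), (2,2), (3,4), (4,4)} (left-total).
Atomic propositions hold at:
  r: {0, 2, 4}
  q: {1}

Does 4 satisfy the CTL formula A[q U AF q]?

No

AF q: least fixpoint, start Z0 = {1}, add states with every successor in Z. Already a fixed point.
Sat(AF q) = {1}
A[q U AF q]: least fixpoint, start Z0 = Sat(AF q) = {1}, add states in Sat(q) with every successor in Z. Already a fixed point.
Sat(A[q U AF q]) = {1}
4 ∉ Sat(A[q U AF q]) = {1}, so the formula does not hold at 4.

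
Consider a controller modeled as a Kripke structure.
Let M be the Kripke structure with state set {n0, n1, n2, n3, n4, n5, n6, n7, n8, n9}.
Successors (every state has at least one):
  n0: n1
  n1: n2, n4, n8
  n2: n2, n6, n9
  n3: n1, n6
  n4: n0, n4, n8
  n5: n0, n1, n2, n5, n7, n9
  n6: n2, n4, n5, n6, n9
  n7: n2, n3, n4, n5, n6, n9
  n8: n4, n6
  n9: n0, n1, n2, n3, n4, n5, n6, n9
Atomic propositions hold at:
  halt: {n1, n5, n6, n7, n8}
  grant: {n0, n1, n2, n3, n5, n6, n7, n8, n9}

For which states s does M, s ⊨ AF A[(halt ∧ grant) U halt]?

{n0, n1, n3, n5, n6, n7, n8}

Sat(halt ∧ grant) = {n1, n5, n6, n7, n8}
A[(halt ∧ grant) U halt]: least fixpoint, start Z0 = Sat(halt) = {n1, n5, n6, n7, n8}, add states in Sat(halt ∧ grant) with every successor in Z. Already a fixed point.
Sat(A[(halt ∧ grant) U halt]) = {n1, n5, n6, n7, n8}
AF A[(halt ∧ grant) U halt]: least fixpoint, start Z0 = {n1, n5, n6, n7, n8}, add states with every successor in Z. Z1 = {n0, n1, n3, n5, n6, n7, n8}; fixed.
Sat(AF A[(halt ∧ grant) U halt]) = {n0, n1, n3, n5, n6, n7, n8}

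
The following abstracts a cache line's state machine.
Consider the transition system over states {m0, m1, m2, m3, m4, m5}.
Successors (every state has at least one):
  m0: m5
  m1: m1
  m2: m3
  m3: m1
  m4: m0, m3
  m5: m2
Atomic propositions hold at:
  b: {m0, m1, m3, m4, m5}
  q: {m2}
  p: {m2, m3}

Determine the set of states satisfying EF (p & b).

Sat(p & b) = {m3}
EF (p & b): least fixpoint, start Z0 = {m3}, add states with some successor in Z. Z1 = {m2, m3, m4}; Z2 = {m2, m3, m4, m5}; Z3 = {m0, m2, m3, m4, m5}; fixed.
Sat(EF (p & b)) = {m0, m2, m3, m4, m5}

{m0, m2, m3, m4, m5}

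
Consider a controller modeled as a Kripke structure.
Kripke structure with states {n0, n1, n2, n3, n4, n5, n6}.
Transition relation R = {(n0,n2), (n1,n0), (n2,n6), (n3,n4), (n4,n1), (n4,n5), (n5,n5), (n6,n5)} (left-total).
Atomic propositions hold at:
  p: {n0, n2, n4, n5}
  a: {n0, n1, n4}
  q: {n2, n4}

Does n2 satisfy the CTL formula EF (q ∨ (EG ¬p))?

Sat(¬p) = {n1, n3, n6}
EG ¬p: greatest fixpoint, start Z0 = {n1, n3, n6}, keep only states in Sat with some successor in Z. Z1 = ∅; fixed.
Sat(EG ¬p) = ∅
Sat(q ∨ (EG ¬p)) = {n2, n4}
EF (q ∨ (EG ¬p)): least fixpoint, start Z0 = {n2, n4}, add states with some successor in Z. Z1 = {n0, n2, n3, n4}; Z2 = {n0, n1, n2, n3, n4}; fixed.
Sat(EF (q ∨ (EG ¬p))) = {n0, n1, n2, n3, n4}
n2 ∈ Sat(EF (q ∨ (EG ¬p))) = {n0, n1, n2, n3, n4}, so the formula holds at n2.

Yes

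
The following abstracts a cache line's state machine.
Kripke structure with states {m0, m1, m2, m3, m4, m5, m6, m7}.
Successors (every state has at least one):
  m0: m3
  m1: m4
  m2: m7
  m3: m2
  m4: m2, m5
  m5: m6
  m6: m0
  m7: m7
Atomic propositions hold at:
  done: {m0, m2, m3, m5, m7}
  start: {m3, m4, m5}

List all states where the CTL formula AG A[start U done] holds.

{m0, m2, m3, m7}

A[start U done]: least fixpoint, start Z0 = Sat(done) = {m0, m2, m3, m5, m7}, add states in Sat(start) with every successor in Z. Z1 = {m0, m2, m3, m4, m5, m7}; fixed.
Sat(A[start U done]) = {m0, m2, m3, m4, m5, m7}
AG A[start U done]: greatest fixpoint, start Z0 = {m0, m2, m3, m4, m5, m7}, keep only states in Sat with every successor in Z. Z1 = {m0, m2, m3, m4, m7}; Z2 = {m0, m2, m3, m7}; fixed.
Sat(AG A[start U done]) = {m0, m2, m3, m7}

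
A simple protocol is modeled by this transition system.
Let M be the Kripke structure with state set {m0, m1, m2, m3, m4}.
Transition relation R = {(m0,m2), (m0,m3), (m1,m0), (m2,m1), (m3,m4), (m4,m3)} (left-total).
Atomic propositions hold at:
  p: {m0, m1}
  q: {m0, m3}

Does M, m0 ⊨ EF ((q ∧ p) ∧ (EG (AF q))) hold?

Sat(q ∧ p) = {m0}
AF q: least fixpoint, start Z0 = {m0, m3}, add states with every successor in Z. Z1 = {m0, m1, m3, m4}; Z2 = {m0, m1, m2, m3, m4}; fixed.
Sat(AF q) = {m0, m1, m2, m3, m4}
EG (AF q): greatest fixpoint, start Z0 = {m0, m1, m2, m3, m4}, keep only states in Sat with some successor in Z. Already a fixed point.
Sat(EG (AF q)) = {m0, m1, m2, m3, m4}
Sat((q ∧ p) ∧ (EG (AF q))) = {m0}
EF ((q ∧ p) ∧ (EG (AF q))): least fixpoint, start Z0 = {m0}, add states with some successor in Z. Z1 = {m0, m1}; Z2 = {m0, m1, m2}; fixed.
Sat(EF ((q ∧ p) ∧ (EG (AF q)))) = {m0, m1, m2}
m0 ∈ Sat(EF ((q ∧ p) ∧ (EG (AF q)))) = {m0, m1, m2}, so the formula holds at m0.

Yes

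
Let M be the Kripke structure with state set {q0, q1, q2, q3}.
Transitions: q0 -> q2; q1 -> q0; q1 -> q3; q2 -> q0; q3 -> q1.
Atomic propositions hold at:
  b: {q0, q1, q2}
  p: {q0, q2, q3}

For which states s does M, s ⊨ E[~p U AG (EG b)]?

Sat(~p) = {q1}
EG b: greatest fixpoint, start Z0 = {q0, q1, q2}, keep only states in Sat with some successor in Z. Already a fixed point.
Sat(EG b) = {q0, q1, q2}
AG (EG b): greatest fixpoint, start Z0 = {q0, q1, q2}, keep only states in Sat with every successor in Z. Z1 = {q0, q2}; fixed.
Sat(AG (EG b)) = {q0, q2}
E[~p U AG (EG b)]: least fixpoint, start Z0 = Sat(AG (EG b)) = {q0, q2}, add states in Sat(~p) with some successor in Z. Z1 = {q0, q1, q2}; fixed.
Sat(E[~p U AG (EG b)]) = {q0, q1, q2}

{q0, q1, q2}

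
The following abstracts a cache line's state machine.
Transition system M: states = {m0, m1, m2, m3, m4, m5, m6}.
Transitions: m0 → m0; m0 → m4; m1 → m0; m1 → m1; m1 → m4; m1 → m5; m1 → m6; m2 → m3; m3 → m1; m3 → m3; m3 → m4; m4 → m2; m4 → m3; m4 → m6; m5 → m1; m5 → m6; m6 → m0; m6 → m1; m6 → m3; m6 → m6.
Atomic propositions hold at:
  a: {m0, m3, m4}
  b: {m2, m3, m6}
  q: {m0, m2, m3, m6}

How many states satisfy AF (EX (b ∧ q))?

Sat(b ∧ q) = {m2, m3, m6}
Sat(EX (b ∧ q)) = {s : some successor in {m2, m3, m6}} = {m1, m2, m3, m4, m5, m6}
AF (EX (b ∧ q)): least fixpoint, start Z0 = {m1, m2, m3, m4, m5, m6}, add states with every successor in Z. Already a fixed point.
Sat(AF (EX (b ∧ q))) = {m1, m2, m3, m4, m5, m6}
|Sat(AF (EX (b ∧ q)))| = |{m1, m2, m3, m4, m5, m6}| = 6.

6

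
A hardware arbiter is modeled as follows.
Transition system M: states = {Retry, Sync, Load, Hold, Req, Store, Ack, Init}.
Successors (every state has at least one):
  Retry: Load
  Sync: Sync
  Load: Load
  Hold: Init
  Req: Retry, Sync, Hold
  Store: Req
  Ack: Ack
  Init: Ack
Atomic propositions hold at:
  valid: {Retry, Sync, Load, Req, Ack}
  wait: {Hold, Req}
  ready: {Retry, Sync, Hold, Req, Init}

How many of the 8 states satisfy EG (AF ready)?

AF ready: least fixpoint, start Z0 = {Retry, Sync, Hold, Req, Init}, add states with every successor in Z. Z1 = {Retry, Sync, Hold, Req, Store, Init}; fixed.
Sat(AF ready) = {Retry, Sync, Hold, Req, Store, Init}
EG (AF ready): greatest fixpoint, start Z0 = {Retry, Sync, Hold, Req, Store, Init}, keep only states in Sat with some successor in Z. Z1 = {Sync, Hold, Req, Store}; Z2 = {Sync, Req, Store}; fixed.
Sat(EG (AF ready)) = {Sync, Req, Store}
|Sat(EG (AF ready))| = |{Sync, Req, Store}| = 3.

3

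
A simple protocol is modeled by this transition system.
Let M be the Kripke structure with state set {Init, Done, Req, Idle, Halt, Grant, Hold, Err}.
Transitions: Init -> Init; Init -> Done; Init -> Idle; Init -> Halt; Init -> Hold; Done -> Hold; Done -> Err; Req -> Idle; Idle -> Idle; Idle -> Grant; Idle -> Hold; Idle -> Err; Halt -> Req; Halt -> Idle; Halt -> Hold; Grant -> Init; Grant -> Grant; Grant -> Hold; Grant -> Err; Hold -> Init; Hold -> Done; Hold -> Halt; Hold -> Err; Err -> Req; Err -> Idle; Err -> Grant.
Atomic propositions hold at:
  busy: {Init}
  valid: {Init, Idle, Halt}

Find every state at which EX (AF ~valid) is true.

{Init, Done, Idle, Halt, Grant, Hold, Err}

Sat(~valid) = {Done, Req, Grant, Hold, Err}
AF ~valid: least fixpoint, start Z0 = {Done, Req, Grant, Hold, Err}, add states with every successor in Z. Already a fixed point.
Sat(AF ~valid) = {Done, Req, Grant, Hold, Err}
Sat(EX (AF ~valid)) = {s : some successor in {Done, Req, Grant, Hold, Err}} = {Init, Done, Idle, Halt, Grant, Hold, Err}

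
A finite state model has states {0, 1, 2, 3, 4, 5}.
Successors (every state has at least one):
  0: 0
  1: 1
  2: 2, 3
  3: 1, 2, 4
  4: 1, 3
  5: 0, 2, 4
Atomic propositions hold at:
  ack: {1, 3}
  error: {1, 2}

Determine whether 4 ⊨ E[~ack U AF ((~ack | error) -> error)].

Sat(~ack) = {0, 2, 4, 5}
Sat(~ack | error) = {0, 1, 2, 4, 5}
Sat((~ack | error) -> error) = {1, 2, 3}
AF ((~ack | error) -> error): least fixpoint, start Z0 = {1, 2, 3}, add states with every successor in Z. Z1 = {1, 2, 3, 4}; fixed.
Sat(AF ((~ack | error) -> error)) = {1, 2, 3, 4}
E[~ack U AF ((~ack | error) -> error)]: least fixpoint, start Z0 = Sat(AF ((~ack | error) -> error)) = {1, 2, 3, 4}, add states in Sat(~ack) with some successor in Z. Z1 = {1, 2, 3, 4, 5}; fixed.
Sat(E[~ack U AF ((~ack | error) -> error)]) = {1, 2, 3, 4, 5}
4 ∈ Sat(E[~ack U AF ((~ack | error) -> error)]) = {1, 2, 3, 4, 5}, so the formula holds at 4.

Yes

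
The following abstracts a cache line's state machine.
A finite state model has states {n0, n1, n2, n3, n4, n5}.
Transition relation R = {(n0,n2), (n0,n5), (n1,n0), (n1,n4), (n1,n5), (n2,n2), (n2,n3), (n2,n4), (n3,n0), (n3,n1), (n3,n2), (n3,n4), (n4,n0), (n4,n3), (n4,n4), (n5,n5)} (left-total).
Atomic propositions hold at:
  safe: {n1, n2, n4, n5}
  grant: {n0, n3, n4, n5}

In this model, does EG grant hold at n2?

EG grant: greatest fixpoint, start Z0 = {n0, n3, n4, n5}, keep only states in Sat with some successor in Z. Already a fixed point.
Sat(EG grant) = {n0, n3, n4, n5}
n2 ∉ Sat(EG grant) = {n0, n3, n4, n5}, so the formula does not hold at n2.

No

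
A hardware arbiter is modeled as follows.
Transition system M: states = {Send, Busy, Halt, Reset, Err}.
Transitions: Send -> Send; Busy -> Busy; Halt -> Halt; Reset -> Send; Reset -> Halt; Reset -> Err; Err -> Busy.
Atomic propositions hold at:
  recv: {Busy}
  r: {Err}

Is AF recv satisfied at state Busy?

AF recv: least fixpoint, start Z0 = {Busy}, add states with every successor in Z. Z1 = {Busy, Err}; fixed.
Sat(AF recv) = {Busy, Err}
Busy ∈ Sat(AF recv) = {Busy, Err}, so the formula holds at Busy.

Yes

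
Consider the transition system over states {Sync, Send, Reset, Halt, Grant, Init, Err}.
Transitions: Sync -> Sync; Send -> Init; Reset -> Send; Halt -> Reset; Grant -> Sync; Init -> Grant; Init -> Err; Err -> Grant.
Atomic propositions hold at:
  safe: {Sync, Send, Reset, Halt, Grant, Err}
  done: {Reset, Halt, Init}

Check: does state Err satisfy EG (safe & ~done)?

Sat(~done) = {Sync, Send, Grant, Err}
Sat(safe & ~done) = {Sync, Send, Grant, Err}
EG (safe & ~done): greatest fixpoint, start Z0 = {Sync, Send, Grant, Err}, keep only states in Sat with some successor in Z. Z1 = {Sync, Grant, Err}; fixed.
Sat(EG (safe & ~done)) = {Sync, Grant, Err}
Err ∈ Sat(EG (safe & ~done)) = {Sync, Grant, Err}, so the formula holds at Err.

Yes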